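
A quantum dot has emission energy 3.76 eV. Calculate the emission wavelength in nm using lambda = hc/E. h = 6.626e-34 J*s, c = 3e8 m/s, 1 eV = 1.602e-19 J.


Convert energy: E = 3.76 eV = 3.76 * 1.602e-19 = 6.02352e-19 J
lambda = h*c / E = 6.626e-34 * 3e8 / 6.02352e-19
lambda = 3.30006e-07 m = 330.0 nm

330.0


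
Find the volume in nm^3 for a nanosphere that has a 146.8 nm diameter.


Radius r = 146.8/2 = 73.4 nm
Volume V = (4/3) * pi * r^3
V = (4/3) * pi * (73.4)^3
V = 1656444.12 nm^3

1656444.12


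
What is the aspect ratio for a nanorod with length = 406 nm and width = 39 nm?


Aspect ratio AR = length / diameter
AR = 406 / 39
AR = 10.41

10.41


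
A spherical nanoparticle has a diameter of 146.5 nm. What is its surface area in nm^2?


Radius r = 146.5/2 = 73.25 nm
Surface area SA = 4 * pi * r^2
SA = 4 * pi * (73.25)^2
SA = 67425.65 nm^2

67425.65


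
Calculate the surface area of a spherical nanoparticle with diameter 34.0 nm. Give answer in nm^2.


Radius r = 34.0/2 = 17 nm
Surface area SA = 4 * pi * r^2
SA = 4 * pi * (17)^2
SA = 3631.68 nm^2

3631.68


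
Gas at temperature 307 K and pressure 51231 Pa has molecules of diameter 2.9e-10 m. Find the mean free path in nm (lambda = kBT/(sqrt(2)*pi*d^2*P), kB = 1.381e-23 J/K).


Mean free path: lambda = kB*T / (sqrt(2) * pi * d^2 * P)
lambda = 1.381e-23 * 307 / (sqrt(2) * pi * (2.9e-10)^2 * 51231)
lambda = 2.21482e-07 m
lambda = 221.48 nm

221.48


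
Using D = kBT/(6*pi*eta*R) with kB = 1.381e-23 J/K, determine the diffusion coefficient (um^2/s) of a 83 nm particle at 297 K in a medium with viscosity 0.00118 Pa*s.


Radius R = 83/2 = 41.5 nm = 4.15e-08 m
D = kB*T / (6*pi*eta*R)
D = 1.381e-23 * 297 / (6 * pi * 0.00118 * 4.15e-08)
D = 4.44344e-12 m^2/s = 4.443 um^2/s

4.443


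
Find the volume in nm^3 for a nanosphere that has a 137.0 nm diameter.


Radius r = 137.0/2 = 68.5 nm
Volume V = (4/3) * pi * r^3
V = (4/3) * pi * (68.5)^3
V = 1346357.28 nm^3

1346357.28


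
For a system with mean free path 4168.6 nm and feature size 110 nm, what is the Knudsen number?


Knudsen number Kn = lambda / L
Kn = 4168.6 / 110
Kn = 37.8964

37.8964


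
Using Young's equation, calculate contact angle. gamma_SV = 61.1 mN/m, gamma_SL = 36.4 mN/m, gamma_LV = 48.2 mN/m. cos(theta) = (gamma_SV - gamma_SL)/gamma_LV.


cos(theta) = (gamma_SV - gamma_SL) / gamma_LV
cos(theta) = (61.1 - 36.4) / 48.2
cos(theta) = 0.512448
theta = arccos(0.512448) = 59.17 degrees

59.17


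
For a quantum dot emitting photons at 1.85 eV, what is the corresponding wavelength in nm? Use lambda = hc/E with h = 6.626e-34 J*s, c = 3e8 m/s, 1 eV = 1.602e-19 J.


Convert energy: E = 1.85 eV = 1.85 * 1.602e-19 = 2.9637e-19 J
lambda = h*c / E = 6.626e-34 * 3e8 / 2.9637e-19
lambda = 6.70716e-07 m = 670.7 nm

670.7


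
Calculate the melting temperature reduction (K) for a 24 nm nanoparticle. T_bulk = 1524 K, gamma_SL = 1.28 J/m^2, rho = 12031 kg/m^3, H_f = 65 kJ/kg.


Radius R = 24/2 = 12 nm = 1.2e-08 m
Convert H_f = 65 kJ/kg = 65000 J/kg
dT = 2 * gamma_SL * T_bulk / (rho * H_f * R)
dT = 2 * 1.28 * 1524 / (12031 * 65000 * 1.2e-08)
dT = 415.7 K

415.7


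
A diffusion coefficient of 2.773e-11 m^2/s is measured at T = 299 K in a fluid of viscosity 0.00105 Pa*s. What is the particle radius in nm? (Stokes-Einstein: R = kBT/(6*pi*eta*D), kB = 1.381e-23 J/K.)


Stokes-Einstein: R = kB*T / (6*pi*eta*D)
R = 1.381e-23 * 299 / (6 * pi * 0.00105 * 2.773e-11)
R = 7.52358e-09 m = 7.52 nm

7.52


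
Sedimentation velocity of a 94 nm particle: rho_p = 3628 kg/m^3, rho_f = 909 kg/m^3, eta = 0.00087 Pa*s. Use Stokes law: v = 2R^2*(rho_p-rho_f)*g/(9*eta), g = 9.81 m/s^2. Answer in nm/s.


Radius R = 94/2 nm = 4.7e-08 m
Density difference = 3628 - 909 = 2719 kg/m^3
v = 2 * R^2 * (rho_p - rho_f) * g / (9 * eta)
v = 2 * (4.7e-08)^2 * 2719 * 9.81 / (9 * 0.00087)
v = 1.50502e-08 m/s = 15.0502 nm/s

15.0502


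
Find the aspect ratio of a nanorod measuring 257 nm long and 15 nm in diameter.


Aspect ratio AR = length / diameter
AR = 257 / 15
AR = 17.13

17.13


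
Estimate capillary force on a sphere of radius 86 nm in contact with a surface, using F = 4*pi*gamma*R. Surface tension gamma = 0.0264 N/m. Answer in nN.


Convert radius: R = 86 nm = 8.6e-08 m
F = 4 * pi * gamma * R
F = 4 * pi * 0.0264 * 8.6e-08
F = 2.85307e-08 N = 28.5307 nN

28.5307


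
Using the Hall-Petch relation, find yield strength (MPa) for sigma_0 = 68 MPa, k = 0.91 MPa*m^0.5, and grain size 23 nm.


d = 23 nm = 2.3e-08 m
sqrt(d) = 0.0001516575
Hall-Petch contribution = k / sqrt(d) = 0.91 / 0.0001516575 = 6000.4 MPa
sigma = sigma_0 + k/sqrt(d) = 68 + 6000.4 = 6068.4 MPa

6068.4


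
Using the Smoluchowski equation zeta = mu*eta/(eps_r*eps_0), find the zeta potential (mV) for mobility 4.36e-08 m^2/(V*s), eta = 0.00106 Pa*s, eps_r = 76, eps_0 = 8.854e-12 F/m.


Smoluchowski equation: zeta = mu * eta / (eps_r * eps_0)
zeta = 4.36e-08 * 0.00106 / (76 * 8.854e-12)
zeta = 0.068681 V = 68.68 mV

68.68


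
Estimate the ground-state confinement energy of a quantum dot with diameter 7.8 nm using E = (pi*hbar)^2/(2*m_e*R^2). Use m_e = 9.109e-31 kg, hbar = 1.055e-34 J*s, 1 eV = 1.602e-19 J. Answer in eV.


Radius R = 7.8/2 = 3.9 nm = 3.9e-09 m
E = (pi * 1.055e-34)^2 / (2 * 9.109e-31 * (3.9e-09)^2)
E(J) = 3.96438e-21
E = E(J) / 1.602e-19 = 0.0247 eV

0.0247


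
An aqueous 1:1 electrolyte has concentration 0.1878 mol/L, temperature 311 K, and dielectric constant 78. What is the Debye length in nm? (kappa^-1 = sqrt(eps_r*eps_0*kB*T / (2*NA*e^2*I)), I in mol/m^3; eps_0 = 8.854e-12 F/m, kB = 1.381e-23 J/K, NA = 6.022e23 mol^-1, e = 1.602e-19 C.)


Ionic strength I = 0.1878 * 1^2 * 1000 = 187.8 mol/m^3
kappa^-1 = sqrt(78 * 8.854e-12 * 1.381e-23 * 311 / (2 * 6.022e23 * (1.602e-19)^2 * 187.8))
kappa^-1 = 0.715 nm

0.715


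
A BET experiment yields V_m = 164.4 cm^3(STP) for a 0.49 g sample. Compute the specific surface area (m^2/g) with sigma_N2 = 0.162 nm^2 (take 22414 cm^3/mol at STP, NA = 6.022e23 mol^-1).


Number of moles in monolayer = V_m / 22414 = 164.4 / 22414 = 0.0073347
Number of molecules = moles * NA = 0.0073347 * 6.022e23
SA = molecules * sigma / mass
SA = (164.4 / 22414) * 6.022e23 * 0.162e-18 / 0.49
SA = 1460.3 m^2/g

1460.3


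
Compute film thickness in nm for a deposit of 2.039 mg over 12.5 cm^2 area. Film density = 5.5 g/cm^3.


Convert: m = 2.039 mg = 2.0390e-06 kg, A = 12.5 cm^2 = 1.2500e-03 m^2, rho = 5.5 g/cm^3 = 5500 kg/m^3
t = m / (A * rho)
t = 2.0390e-06 / (1.2500e-03 * 5500)
t = 2.9658e-07 m = 296.6 nm

296.6


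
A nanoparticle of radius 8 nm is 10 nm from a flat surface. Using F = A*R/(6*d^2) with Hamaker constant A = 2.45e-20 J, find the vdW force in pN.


Convert to SI: R = 8 nm = 8e-09 m, d = 10 nm = 1e-08 m
F = A * R / (6 * d^2)
F = 2.45e-20 * 8e-09 / (6 * (1e-08)^2)
F = 3.26667e-13 N = 0.327 pN

0.327


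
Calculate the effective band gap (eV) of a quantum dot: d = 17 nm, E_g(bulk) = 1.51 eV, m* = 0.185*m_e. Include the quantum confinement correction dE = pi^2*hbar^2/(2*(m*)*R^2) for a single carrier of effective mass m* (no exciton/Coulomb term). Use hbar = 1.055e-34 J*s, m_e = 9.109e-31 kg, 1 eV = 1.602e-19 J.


Radius R = 17/2 nm = 8.5e-09 m
Confinement energy dE = pi^2 * hbar^2 / (2 * m_eff * m_e * R^2)
dE = pi^2 * (1.055e-34)^2 / (2 * 0.185 * 9.109e-31 * (8.5e-09)^2) J, divided by 1.602e-19 J/eV
dE = 0.0282 eV
Total band gap = E_g(bulk) + dE = 1.51 + 0.0282 = 1.5382 eV

1.5382


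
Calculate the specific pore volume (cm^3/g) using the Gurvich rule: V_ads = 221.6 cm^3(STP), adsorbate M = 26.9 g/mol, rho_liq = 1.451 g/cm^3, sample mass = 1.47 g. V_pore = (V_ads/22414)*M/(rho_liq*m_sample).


Moles adsorbed n = V_ads / 22414 = 221.6 / 22414 = 9.886678e-03 mol
Liquid volume V_liq = n * M / rho_liq = 9.886678e-03 * 26.9 / 1.451 = 0.18329 cm^3
Specific pore volume V_pore = V_liq / m_sample = 0.18329 / 1.47
V_pore = 0.1247 cm^3/g

0.1247


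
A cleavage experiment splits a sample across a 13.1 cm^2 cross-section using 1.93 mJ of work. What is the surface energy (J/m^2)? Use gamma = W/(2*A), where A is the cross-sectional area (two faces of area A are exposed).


Convert: A = 13.1 cm^2 = 0.00131 m^2, W = 1.93 mJ = 0.00193 J
Cleaving exposes two faces of area A, so total new surface = 2*A and gamma = W / (2*A)
gamma = 0.00193 / (2 * 0.00131)
gamma = 0.737 J/m^2

0.737


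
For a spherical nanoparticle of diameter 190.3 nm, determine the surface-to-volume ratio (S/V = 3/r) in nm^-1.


Radius r = 190.3/2 = 95.15 nm
S/V = 3 / r = 3 / 95.15
S/V = 0.0315 nm^-1

0.0315


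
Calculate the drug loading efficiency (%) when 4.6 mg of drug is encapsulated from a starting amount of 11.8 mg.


Drug loading efficiency = (drug loaded / drug initial) * 100
DLE = 4.6 / 11.8 * 100
DLE = 0.3898 * 100
DLE = 38.98%

38.98


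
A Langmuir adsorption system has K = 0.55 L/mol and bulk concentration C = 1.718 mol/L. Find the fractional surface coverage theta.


Langmuir isotherm: theta = K*C / (1 + K*C)
K*C = 0.55 * 1.718 = 0.9449
theta = 0.9449 / (1 + 0.9449) = 0.9449 / 1.9449
theta = 0.4858

0.4858


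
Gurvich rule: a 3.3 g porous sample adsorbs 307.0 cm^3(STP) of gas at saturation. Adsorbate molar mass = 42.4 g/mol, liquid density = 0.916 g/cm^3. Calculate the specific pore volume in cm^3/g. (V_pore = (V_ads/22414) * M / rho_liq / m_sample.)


Moles adsorbed n = V_ads / 22414 = 307.0 / 22414 = 1.369680e-02 mol
Liquid volume V_liq = n * M / rho_liq = 1.369680e-02 * 42.4 / 0.916 = 0.63400 cm^3
Specific pore volume V_pore = V_liq / m_sample = 0.63400 / 3.3
V_pore = 0.1921 cm^3/g

0.1921


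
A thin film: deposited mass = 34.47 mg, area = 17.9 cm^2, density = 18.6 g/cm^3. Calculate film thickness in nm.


Convert: m = 34.47 mg = 3.4470e-05 kg, A = 17.9 cm^2 = 1.7900e-03 m^2, rho = 18.6 g/cm^3 = 18600 kg/m^3
t = m / (A * rho)
t = 3.4470e-05 / (1.7900e-03 * 18600)
t = 1.0353e-06 m = 1035.3 nm

1035.3


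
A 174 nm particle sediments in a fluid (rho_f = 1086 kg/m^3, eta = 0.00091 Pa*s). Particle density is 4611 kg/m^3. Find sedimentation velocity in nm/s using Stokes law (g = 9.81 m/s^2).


Radius R = 174/2 nm = 8.7e-08 m
Density difference = 4611 - 1086 = 3525 kg/m^3
v = 2 * R^2 * (rho_p - rho_f) * g / (9 * eta)
v = 2 * (8.7e-08)^2 * 3525 * 9.81 / (9 * 0.00091)
v = 6.39165e-08 m/s = 63.9165 nm/s

63.9165


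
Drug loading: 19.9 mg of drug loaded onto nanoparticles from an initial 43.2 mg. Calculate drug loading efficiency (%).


Drug loading efficiency = (drug loaded / drug initial) * 100
DLE = 19.9 / 43.2 * 100
DLE = 0.4606 * 100
DLE = 46.06%

46.06


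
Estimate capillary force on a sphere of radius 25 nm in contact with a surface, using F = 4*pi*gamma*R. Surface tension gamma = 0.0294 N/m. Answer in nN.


Convert radius: R = 25 nm = 2.5e-08 m
F = 4 * pi * gamma * R
F = 4 * pi * 0.0294 * 2.5e-08
F = 9.23628e-09 N = 9.2363 nN

9.2363


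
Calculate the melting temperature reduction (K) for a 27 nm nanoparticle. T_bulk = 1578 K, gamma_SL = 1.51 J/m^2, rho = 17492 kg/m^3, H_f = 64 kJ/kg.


Radius R = 27/2 = 13.5 nm = 1.35e-08 m
Convert H_f = 64 kJ/kg = 64000 J/kg
dT = 2 * gamma_SL * T_bulk / (rho * H_f * R)
dT = 2 * 1.51 * 1578 / (17492 * 64000 * 1.35e-08)
dT = 315.3 K

315.3


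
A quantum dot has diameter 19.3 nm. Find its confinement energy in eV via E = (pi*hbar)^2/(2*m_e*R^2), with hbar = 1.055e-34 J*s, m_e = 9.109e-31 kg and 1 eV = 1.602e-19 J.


Radius R = 19.3/2 = 9.65 nm = 9.65e-09 m
E = (pi * 1.055e-34)^2 / (2 * 9.109e-31 * (9.65e-09)^2)
E(J) = 6.47514e-22
E = E(J) / 1.602e-19 = 0.004 eV

0.004


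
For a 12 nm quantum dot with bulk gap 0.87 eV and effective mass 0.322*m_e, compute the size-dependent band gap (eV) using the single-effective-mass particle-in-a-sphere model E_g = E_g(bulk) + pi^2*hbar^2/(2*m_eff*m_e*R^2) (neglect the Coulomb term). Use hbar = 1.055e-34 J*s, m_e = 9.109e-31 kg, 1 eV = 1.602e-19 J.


Radius R = 12/2 nm = 6e-09 m
Confinement energy dE = pi^2 * hbar^2 / (2 * m_eff * m_e * R^2)
dE = pi^2 * (1.055e-34)^2 / (2 * 0.322 * 9.109e-31 * (6e-09)^2) J, divided by 1.602e-19 J/eV
dE = 0.0325 eV
Total band gap = E_g(bulk) + dE = 0.87 + 0.0325 = 0.9025 eV

0.9025


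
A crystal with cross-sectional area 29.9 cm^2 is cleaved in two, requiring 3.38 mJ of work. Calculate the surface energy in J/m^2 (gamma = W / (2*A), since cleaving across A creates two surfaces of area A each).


Convert: A = 29.9 cm^2 = 0.00299 m^2, W = 3.38 mJ = 0.00338 J
Cleaving exposes two faces of area A, so total new surface = 2*A and gamma = W / (2*A)
gamma = 0.00338 / (2 * 0.00299)
gamma = 0.565 J/m^2

0.565


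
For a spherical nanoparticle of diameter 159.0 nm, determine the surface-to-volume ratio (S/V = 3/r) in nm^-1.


Radius r = 159.0/2 = 79.5 nm
S/V = 3 / r = 3 / 79.5
S/V = 0.0377 nm^-1

0.0377


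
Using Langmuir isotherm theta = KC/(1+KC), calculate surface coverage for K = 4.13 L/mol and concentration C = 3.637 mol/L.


Langmuir isotherm: theta = K*C / (1 + K*C)
K*C = 4.13 * 3.637 = 15.02081
theta = 15.02081 / (1 + 15.02081) = 15.02081 / 16.02081
theta = 0.9376

0.9376


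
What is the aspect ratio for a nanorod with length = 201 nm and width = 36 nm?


Aspect ratio AR = length / diameter
AR = 201 / 36
AR = 5.58

5.58


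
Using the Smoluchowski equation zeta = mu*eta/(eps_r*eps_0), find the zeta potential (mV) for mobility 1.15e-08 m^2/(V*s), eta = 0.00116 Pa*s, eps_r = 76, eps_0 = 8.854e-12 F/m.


Smoluchowski equation: zeta = mu * eta / (eps_r * eps_0)
zeta = 1.15e-08 * 0.00116 / (76 * 8.854e-12)
zeta = 0.019825 V = 19.82 mV

19.82


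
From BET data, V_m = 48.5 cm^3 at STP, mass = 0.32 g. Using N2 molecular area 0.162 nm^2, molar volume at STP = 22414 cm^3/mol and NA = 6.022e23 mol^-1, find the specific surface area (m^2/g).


Number of moles in monolayer = V_m / 22414 = 48.5 / 22414 = 0.00216383
Number of molecules = moles * NA = 0.00216383 * 6.022e23
SA = molecules * sigma / mass
SA = (48.5 / 22414) * 6.022e23 * 0.162e-18 / 0.32
SA = 659.7 m^2/g

659.7


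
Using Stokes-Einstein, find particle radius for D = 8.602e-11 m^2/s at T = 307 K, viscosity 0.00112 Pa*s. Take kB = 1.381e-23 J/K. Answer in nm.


Stokes-Einstein: R = kB*T / (6*pi*eta*D)
R = 1.381e-23 * 307 / (6 * pi * 0.00112 * 8.602e-11)
R = 2.33461e-09 m = 2.33 nm

2.33


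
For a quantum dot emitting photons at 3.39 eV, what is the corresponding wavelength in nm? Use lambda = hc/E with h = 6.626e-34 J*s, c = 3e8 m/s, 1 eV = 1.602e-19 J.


Convert energy: E = 3.39 eV = 3.39 * 1.602e-19 = 5.43078e-19 J
lambda = h*c / E = 6.626e-34 * 3e8 / 5.43078e-19
lambda = 3.66025e-07 m = 366.0 nm

366.0


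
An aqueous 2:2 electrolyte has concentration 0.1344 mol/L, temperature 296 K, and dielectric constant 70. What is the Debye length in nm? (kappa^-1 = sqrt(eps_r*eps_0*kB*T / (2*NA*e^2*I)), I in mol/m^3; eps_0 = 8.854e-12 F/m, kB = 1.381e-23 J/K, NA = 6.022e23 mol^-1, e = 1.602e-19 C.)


Ionic strength I = 0.1344 * 2^2 * 1000 = 537.6 mol/m^3
kappa^-1 = sqrt(70 * 8.854e-12 * 1.381e-23 * 296 / (2 * 6.022e23 * (1.602e-19)^2 * 537.6))
kappa^-1 = 0.39 nm

0.39


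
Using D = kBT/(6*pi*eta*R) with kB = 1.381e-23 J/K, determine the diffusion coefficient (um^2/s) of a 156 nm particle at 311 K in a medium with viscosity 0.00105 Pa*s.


Radius R = 156/2 = 78 nm = 7.8e-08 m
D = kB*T / (6*pi*eta*R)
D = 1.381e-23 * 311 / (6 * pi * 0.00105 * 7.8e-08)
D = 2.78208e-12 m^2/s = 2.782 um^2/s

2.782


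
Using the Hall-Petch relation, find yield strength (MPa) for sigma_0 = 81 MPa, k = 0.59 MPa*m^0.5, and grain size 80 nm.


d = 80 nm = 8e-08 m
sqrt(d) = 0.0002828427
Hall-Petch contribution = k / sqrt(d) = 0.59 / 0.0002828427 = 2086.0 MPa
sigma = sigma_0 + k/sqrt(d) = 81 + 2086.0 = 2167.0 MPa

2167.0


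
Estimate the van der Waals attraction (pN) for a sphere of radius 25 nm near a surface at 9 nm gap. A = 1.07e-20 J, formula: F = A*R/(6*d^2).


Convert to SI: R = 25 nm = 2.5e-08 m, d = 9 nm = 9e-09 m
F = A * R / (6 * d^2)
F = 1.07e-20 * 2.5e-08 / (6 * (9e-09)^2)
F = 5.50412e-13 N = 0.55 pN

0.55


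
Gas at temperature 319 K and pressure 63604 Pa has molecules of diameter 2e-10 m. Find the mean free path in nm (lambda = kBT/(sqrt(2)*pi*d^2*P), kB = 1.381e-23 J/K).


Mean free path: lambda = kB*T / (sqrt(2) * pi * d^2 * P)
lambda = 1.381e-23 * 319 / (sqrt(2) * pi * (2e-10)^2 * 63604)
lambda = 3.8974e-07 m
lambda = 389.74 nm

389.74


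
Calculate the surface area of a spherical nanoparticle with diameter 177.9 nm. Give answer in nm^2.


Radius r = 177.9/2 = 88.95 nm
Surface area SA = 4 * pi * r^2
SA = 4 * pi * (88.95)^2
SA = 99426.41 nm^2

99426.41


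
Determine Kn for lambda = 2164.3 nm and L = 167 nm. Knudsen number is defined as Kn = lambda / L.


Knudsen number Kn = lambda / L
Kn = 2164.3 / 167
Kn = 12.9599

12.9599


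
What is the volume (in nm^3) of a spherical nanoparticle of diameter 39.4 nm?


Radius r = 39.4/2 = 19.7 nm
Volume V = (4/3) * pi * r^3
V = (4/3) * pi * (19.7)^3
V = 32024.86 nm^3

32024.86


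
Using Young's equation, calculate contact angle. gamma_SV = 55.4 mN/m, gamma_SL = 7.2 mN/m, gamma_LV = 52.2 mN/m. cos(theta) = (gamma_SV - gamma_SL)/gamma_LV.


cos(theta) = (gamma_SV - gamma_SL) / gamma_LV
cos(theta) = (55.4 - 7.2) / 52.2
cos(theta) = 0.923372
theta = arccos(0.923372) = 22.58 degrees

22.58


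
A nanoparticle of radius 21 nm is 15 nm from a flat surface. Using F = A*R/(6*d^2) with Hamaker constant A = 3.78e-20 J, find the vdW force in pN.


Convert to SI: R = 21 nm = 2.1e-08 m, d = 15 nm = 1.5e-08 m
F = A * R / (6 * d^2)
F = 3.78e-20 * 2.1e-08 / (6 * (1.5e-08)^2)
F = 5.88e-13 N = 0.588 pN

0.588


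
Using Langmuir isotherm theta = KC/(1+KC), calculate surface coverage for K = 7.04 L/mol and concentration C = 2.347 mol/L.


Langmuir isotherm: theta = K*C / (1 + K*C)
K*C = 7.04 * 2.347 = 16.52288
theta = 16.52288 / (1 + 16.52288) = 16.52288 / 17.52288
theta = 0.9429

0.9429


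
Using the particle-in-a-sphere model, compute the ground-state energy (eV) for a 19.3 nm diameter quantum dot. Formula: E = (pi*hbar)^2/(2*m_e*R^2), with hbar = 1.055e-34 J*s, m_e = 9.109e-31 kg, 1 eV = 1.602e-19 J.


Radius R = 19.3/2 = 9.65 nm = 9.65e-09 m
E = (pi * 1.055e-34)^2 / (2 * 9.109e-31 * (9.65e-09)^2)
E(J) = 6.47514e-22
E = E(J) / 1.602e-19 = 0.004 eV

0.004


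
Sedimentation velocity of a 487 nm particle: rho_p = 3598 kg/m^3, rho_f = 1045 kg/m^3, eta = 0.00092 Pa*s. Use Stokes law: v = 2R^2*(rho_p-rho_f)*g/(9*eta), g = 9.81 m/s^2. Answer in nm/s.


Radius R = 487/2 nm = 2.435e-07 m
Density difference = 3598 - 1045 = 2553 kg/m^3
v = 2 * R^2 * (rho_p - rho_f) * g / (9 * eta)
v = 2 * (2.435e-07)^2 * 2553 * 9.81 / (9 * 0.00092)
v = 3.58688e-07 m/s = 358.6885 nm/s

358.6885


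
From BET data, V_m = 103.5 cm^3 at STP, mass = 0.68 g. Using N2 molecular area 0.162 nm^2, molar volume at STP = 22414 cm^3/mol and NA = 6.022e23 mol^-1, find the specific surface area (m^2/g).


Number of moles in monolayer = V_m / 22414 = 103.5 / 22414 = 0.00461765
Number of molecules = moles * NA = 0.00461765 * 6.022e23
SA = molecules * sigma / mass
SA = (103.5 / 22414) * 6.022e23 * 0.162e-18 / 0.68
SA = 662.5 m^2/g

662.5


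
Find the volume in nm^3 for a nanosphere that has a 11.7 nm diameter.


Radius r = 11.7/2 = 5.85 nm
Volume V = (4/3) * pi * r^3
V = (4/3) * pi * (5.85)^3
V = 838.6 nm^3

838.6


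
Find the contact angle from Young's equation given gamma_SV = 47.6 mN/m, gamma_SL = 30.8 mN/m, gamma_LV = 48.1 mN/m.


cos(theta) = (gamma_SV - gamma_SL) / gamma_LV
cos(theta) = (47.6 - 30.8) / 48.1
cos(theta) = 0.349272
theta = arccos(0.349272) = 69.56 degrees

69.56


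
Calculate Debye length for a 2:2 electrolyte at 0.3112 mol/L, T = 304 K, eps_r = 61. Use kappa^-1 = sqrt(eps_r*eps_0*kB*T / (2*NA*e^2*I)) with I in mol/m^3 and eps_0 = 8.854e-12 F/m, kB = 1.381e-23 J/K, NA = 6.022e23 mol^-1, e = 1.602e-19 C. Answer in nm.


Ionic strength I = 0.3112 * 2^2 * 1000 = 1244.8 mol/m^3
kappa^-1 = sqrt(61 * 8.854e-12 * 1.381e-23 * 304 / (2 * 6.022e23 * (1.602e-19)^2 * 1244.8))
kappa^-1 = 0.243 nm

0.243


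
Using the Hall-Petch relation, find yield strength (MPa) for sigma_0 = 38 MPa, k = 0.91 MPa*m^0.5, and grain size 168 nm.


d = 168 nm = 1.68e-07 m
sqrt(d) = 0.000409878
Hall-Petch contribution = k / sqrt(d) = 0.91 / 0.000409878 = 2220.2 MPa
sigma = sigma_0 + k/sqrt(d) = 38 + 2220.2 = 2258.2 MPa

2258.2


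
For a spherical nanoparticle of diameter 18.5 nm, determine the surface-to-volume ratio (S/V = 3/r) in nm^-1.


Radius r = 18.5/2 = 9.25 nm
S/V = 3 / r = 3 / 9.25
S/V = 0.3243 nm^-1

0.3243


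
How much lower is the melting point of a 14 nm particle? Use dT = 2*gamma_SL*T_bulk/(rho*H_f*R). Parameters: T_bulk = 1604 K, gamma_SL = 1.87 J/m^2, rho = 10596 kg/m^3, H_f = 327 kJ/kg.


Radius R = 14/2 = 7 nm = 7e-09 m
Convert H_f = 327 kJ/kg = 327000 J/kg
dT = 2 * gamma_SL * T_bulk / (rho * H_f * R)
dT = 2 * 1.87 * 1604 / (10596 * 327000 * 7e-09)
dT = 247.3 K

247.3


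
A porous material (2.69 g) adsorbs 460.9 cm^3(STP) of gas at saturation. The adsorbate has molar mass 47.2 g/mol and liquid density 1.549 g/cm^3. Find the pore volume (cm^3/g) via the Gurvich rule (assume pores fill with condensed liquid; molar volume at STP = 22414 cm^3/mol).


Moles adsorbed n = V_ads / 22414 = 460.9 / 22414 = 2.056304e-02 mol
Liquid volume V_liq = n * M / rho_liq = 2.056304e-02 * 47.2 / 1.549 = 0.62658 cm^3
Specific pore volume V_pore = V_liq / m_sample = 0.62658 / 2.69
V_pore = 0.2329 cm^3/g

0.2329


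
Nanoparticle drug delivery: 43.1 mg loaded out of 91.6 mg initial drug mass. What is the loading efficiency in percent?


Drug loading efficiency = (drug loaded / drug initial) * 100
DLE = 43.1 / 91.6 * 100
DLE = 0.4705 * 100
DLE = 47.05%

47.05


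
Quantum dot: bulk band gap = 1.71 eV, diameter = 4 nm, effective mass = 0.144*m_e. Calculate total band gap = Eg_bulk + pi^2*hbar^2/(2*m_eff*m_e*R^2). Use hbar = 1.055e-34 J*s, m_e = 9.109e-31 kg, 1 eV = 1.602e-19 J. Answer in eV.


Radius R = 4/2 nm = 2e-09 m
Confinement energy dE = pi^2 * hbar^2 / (2 * m_eff * m_e * R^2)
dE = pi^2 * (1.055e-34)^2 / (2 * 0.144 * 9.109e-31 * (2e-09)^2) J, divided by 1.602e-19 J/eV
dE = 0.6535 eV
Total band gap = E_g(bulk) + dE = 1.71 + 0.6535 = 2.3635 eV

2.3635


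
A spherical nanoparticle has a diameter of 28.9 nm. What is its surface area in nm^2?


Radius r = 28.9/2 = 14.45 nm
Surface area SA = 4 * pi * r^2
SA = 4 * pi * (14.45)^2
SA = 2623.89 nm^2

2623.89


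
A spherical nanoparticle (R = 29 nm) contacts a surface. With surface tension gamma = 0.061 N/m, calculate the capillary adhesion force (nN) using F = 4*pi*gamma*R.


Convert radius: R = 29 nm = 2.9e-08 m
F = 4 * pi * gamma * R
F = 4 * pi * 0.061 * 2.9e-08
F = 2.22299e-08 N = 22.2299 nN

22.2299


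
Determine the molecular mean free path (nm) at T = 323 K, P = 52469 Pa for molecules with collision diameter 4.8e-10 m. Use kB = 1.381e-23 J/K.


Mean free path: lambda = kB*T / (sqrt(2) * pi * d^2 * P)
lambda = 1.381e-23 * 323 / (sqrt(2) * pi * (4.8e-10)^2 * 52469)
lambda = 8.30512e-08 m
lambda = 83.05 nm

83.05


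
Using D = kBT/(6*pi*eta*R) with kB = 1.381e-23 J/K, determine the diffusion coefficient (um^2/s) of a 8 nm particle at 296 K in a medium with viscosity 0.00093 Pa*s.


Radius R = 8/2 = 4 nm = 4e-09 m
D = kB*T / (6*pi*eta*R)
D = 1.381e-23 * 296 / (6 * pi * 0.00093 * 4e-09)
D = 5.82963e-11 m^2/s = 58.296 um^2/s

58.296


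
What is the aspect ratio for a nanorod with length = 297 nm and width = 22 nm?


Aspect ratio AR = length / diameter
AR = 297 / 22
AR = 13.5

13.5


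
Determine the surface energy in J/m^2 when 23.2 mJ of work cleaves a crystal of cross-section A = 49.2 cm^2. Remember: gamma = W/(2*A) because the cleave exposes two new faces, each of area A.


Convert: A = 49.2 cm^2 = 0.00492 m^2, W = 23.2 mJ = 0.0232 J
Cleaving exposes two faces of area A, so total new surface = 2*A and gamma = W / (2*A)
gamma = 0.0232 / (2 * 0.00492)
gamma = 2.358 J/m^2

2.358


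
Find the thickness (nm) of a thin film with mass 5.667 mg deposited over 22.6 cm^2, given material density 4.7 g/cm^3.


Convert: m = 5.667 mg = 5.6670e-06 kg, A = 22.6 cm^2 = 2.2600e-03 m^2, rho = 4.7 g/cm^3 = 4700 kg/m^3
t = m / (A * rho)
t = 5.6670e-06 / (2.2600e-03 * 4700)
t = 5.3352e-07 m = 533.5 nm

533.5


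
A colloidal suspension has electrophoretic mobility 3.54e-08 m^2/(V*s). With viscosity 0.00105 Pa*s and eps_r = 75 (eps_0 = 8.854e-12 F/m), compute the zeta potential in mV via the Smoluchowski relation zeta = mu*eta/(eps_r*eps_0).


Smoluchowski equation: zeta = mu * eta / (eps_r * eps_0)
zeta = 3.54e-08 * 0.00105 / (75 * 8.854e-12)
zeta = 0.055975 V = 55.97 mV

55.97


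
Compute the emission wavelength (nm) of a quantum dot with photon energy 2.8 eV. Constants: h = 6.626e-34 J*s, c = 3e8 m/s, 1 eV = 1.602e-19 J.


Convert energy: E = 2.8 eV = 2.8 * 1.602e-19 = 4.4856e-19 J
lambda = h*c / E = 6.626e-34 * 3e8 / 4.4856e-19
lambda = 4.43151e-07 m = 443.2 nm

443.2


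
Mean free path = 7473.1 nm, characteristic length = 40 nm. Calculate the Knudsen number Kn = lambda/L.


Knudsen number Kn = lambda / L
Kn = 7473.1 / 40
Kn = 186.8275

186.8275


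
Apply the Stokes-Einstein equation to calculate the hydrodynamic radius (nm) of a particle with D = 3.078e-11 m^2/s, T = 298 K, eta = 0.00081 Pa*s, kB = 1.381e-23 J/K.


Stokes-Einstein: R = kB*T / (6*pi*eta*D)
R = 1.381e-23 * 298 / (6 * pi * 0.00081 * 3.078e-11)
R = 8.757e-09 m = 8.76 nm

8.76


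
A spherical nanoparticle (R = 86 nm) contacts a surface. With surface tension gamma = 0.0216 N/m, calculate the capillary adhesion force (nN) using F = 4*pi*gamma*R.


Convert radius: R = 86 nm = 8.6e-08 m
F = 4 * pi * gamma * R
F = 4 * pi * 0.0216 * 8.6e-08
F = 2.33433e-08 N = 23.3433 nN

23.3433


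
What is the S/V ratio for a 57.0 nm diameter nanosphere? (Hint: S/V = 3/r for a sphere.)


Radius r = 57.0/2 = 28.5 nm
S/V = 3 / r = 3 / 28.5
S/V = 0.1053 nm^-1

0.1053


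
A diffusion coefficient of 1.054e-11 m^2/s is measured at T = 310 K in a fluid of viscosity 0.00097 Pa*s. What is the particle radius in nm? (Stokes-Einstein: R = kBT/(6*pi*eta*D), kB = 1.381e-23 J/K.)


Stokes-Einstein: R = kB*T / (6*pi*eta*D)
R = 1.381e-23 * 310 / (6 * pi * 0.00097 * 1.054e-11)
R = 2.22148e-08 m = 22.21 nm

22.21


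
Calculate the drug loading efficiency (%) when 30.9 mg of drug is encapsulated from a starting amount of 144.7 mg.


Drug loading efficiency = (drug loaded / drug initial) * 100
DLE = 30.9 / 144.7 * 100
DLE = 0.2135 * 100
DLE = 21.35%

21.35


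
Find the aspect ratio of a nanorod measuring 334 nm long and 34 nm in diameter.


Aspect ratio AR = length / diameter
AR = 334 / 34
AR = 9.82

9.82


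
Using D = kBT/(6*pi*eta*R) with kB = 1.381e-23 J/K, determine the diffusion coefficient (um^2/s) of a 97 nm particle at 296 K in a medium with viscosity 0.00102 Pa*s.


Radius R = 97/2 = 48.5 nm = 4.85e-08 m
D = kB*T / (6*pi*eta*R)
D = 1.381e-23 * 296 / (6 * pi * 0.00102 * 4.85e-08)
D = 4.38372e-12 m^2/s = 4.384 um^2/s

4.384


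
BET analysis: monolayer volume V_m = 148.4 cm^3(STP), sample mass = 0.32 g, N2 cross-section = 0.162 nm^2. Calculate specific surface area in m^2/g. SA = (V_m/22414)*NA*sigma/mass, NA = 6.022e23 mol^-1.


Number of moles in monolayer = V_m / 22414 = 148.4 / 22414 = 0.00662086
Number of molecules = moles * NA = 0.00662086 * 6.022e23
SA = molecules * sigma / mass
SA = (148.4 / 22414) * 6.022e23 * 0.162e-18 / 0.32
SA = 2018.5 m^2/g

2018.5


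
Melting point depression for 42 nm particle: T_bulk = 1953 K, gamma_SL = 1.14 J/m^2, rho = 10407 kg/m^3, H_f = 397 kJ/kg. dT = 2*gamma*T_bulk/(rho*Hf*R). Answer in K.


Radius R = 42/2 = 21 nm = 2.1e-08 m
Convert H_f = 397 kJ/kg = 397000 J/kg
dT = 2 * gamma_SL * T_bulk / (rho * H_f * R)
dT = 2 * 1.14 * 1953 / (10407 * 397000 * 2.1e-08)
dT = 51.3 K

51.3


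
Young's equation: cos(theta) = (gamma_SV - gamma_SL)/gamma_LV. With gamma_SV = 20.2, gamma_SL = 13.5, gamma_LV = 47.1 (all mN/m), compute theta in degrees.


cos(theta) = (gamma_SV - gamma_SL) / gamma_LV
cos(theta) = (20.2 - 13.5) / 47.1
cos(theta) = 0.142251
theta = arccos(0.142251) = 81.82 degrees

81.82


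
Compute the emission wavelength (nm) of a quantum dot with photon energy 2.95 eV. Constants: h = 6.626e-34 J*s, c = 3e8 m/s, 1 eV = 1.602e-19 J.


Convert energy: E = 2.95 eV = 2.95 * 1.602e-19 = 4.7259e-19 J
lambda = h*c / E = 6.626e-34 * 3e8 / 4.7259e-19
lambda = 4.20618e-07 m = 420.6 nm

420.6


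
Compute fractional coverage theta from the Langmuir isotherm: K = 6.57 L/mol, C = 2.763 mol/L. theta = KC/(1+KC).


Langmuir isotherm: theta = K*C / (1 + K*C)
K*C = 6.57 * 2.763 = 18.15291
theta = 18.15291 / (1 + 18.15291) = 18.15291 / 19.15291
theta = 0.9478

0.9478


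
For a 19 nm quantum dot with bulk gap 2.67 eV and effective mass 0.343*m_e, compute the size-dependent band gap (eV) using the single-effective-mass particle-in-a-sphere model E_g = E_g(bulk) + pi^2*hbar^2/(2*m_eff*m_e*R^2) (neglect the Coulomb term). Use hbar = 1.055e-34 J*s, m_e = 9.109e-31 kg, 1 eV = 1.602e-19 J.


Radius R = 19/2 nm = 9.5e-09 m
Confinement energy dE = pi^2 * hbar^2 / (2 * m_eff * m_e * R^2)
dE = pi^2 * (1.055e-34)^2 / (2 * 0.343 * 9.109e-31 * (9.5e-09)^2) J, divided by 1.602e-19 J/eV
dE = 0.0122 eV
Total band gap = E_g(bulk) + dE = 2.67 + 0.0122 = 2.6822 eV

2.6822


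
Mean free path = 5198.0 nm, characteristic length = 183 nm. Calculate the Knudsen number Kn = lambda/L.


Knudsen number Kn = lambda / L
Kn = 5198.0 / 183
Kn = 28.4044

28.4044


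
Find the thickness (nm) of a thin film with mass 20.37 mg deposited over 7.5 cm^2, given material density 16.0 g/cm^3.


Convert: m = 20.37 mg = 2.0370e-05 kg, A = 7.5 cm^2 = 7.5000e-04 m^2, rho = 16.0 g/cm^3 = 16000 kg/m^3
t = m / (A * rho)
t = 2.0370e-05 / (7.5000e-04 * 16000)
t = 1.6975e-06 m = 1697.5 nm

1697.5


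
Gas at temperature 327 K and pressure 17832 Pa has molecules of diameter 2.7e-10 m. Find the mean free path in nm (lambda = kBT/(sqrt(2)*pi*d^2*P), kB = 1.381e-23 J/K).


Mean free path: lambda = kB*T / (sqrt(2) * pi * d^2 * P)
lambda = 1.381e-23 * 327 / (sqrt(2) * pi * (2.7e-10)^2 * 17832)
lambda = 7.81896e-07 m
lambda = 781.9 nm

781.9


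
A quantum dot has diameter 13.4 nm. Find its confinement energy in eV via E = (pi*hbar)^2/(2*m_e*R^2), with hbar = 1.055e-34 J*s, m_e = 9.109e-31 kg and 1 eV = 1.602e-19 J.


Radius R = 13.4/2 = 6.7 nm = 6.7e-09 m
E = (pi * 1.055e-34)^2 / (2 * 9.109e-31 * (6.7e-09)^2)
E(J) = 1.34324e-21
E = E(J) / 1.602e-19 = 0.0084 eV

0.0084


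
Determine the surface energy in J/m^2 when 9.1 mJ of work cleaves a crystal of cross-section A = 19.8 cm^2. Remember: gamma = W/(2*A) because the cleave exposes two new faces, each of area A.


Convert: A = 19.8 cm^2 = 0.00198 m^2, W = 9.1 mJ = 0.0091 J
Cleaving exposes two faces of area A, so total new surface = 2*A and gamma = W / (2*A)
gamma = 0.0091 / (2 * 0.00198)
gamma = 2.298 J/m^2

2.298


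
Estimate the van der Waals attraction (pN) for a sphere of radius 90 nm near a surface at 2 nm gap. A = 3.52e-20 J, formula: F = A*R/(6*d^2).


Convert to SI: R = 90 nm = 9e-08 m, d = 2 nm = 2e-09 m
F = A * R / (6 * d^2)
F = 3.52e-20 * 9e-08 / (6 * (2e-09)^2)
F = 1.32e-10 N = 132.0 pN

132.0


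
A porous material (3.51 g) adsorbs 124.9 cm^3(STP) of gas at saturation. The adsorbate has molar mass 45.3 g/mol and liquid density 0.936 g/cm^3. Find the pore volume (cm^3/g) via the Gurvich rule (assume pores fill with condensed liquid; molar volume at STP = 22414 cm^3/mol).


Moles adsorbed n = V_ads / 22414 = 124.9 / 22414 = 5.572410e-03 mol
Liquid volume V_liq = n * M / rho_liq = 5.572410e-03 * 45.3 / 0.936 = 0.26969 cm^3
Specific pore volume V_pore = V_liq / m_sample = 0.26969 / 3.51
V_pore = 0.0768 cm^3/g

0.0768


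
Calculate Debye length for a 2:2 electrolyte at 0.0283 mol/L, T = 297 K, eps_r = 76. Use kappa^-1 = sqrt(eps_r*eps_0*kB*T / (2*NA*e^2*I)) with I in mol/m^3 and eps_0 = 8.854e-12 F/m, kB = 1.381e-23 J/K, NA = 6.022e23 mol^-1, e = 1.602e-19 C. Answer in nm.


Ionic strength I = 0.0283 * 2^2 * 1000 = 113.2 mol/m^3
kappa^-1 = sqrt(76 * 8.854e-12 * 1.381e-23 * 297 / (2 * 6.022e23 * (1.602e-19)^2 * 113.2))
kappa^-1 = 0.888 nm

0.888


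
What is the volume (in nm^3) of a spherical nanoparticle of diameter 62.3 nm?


Radius r = 62.3/2 = 31.15 nm
Volume V = (4/3) * pi * r^3
V = (4/3) * pi * (31.15)^3
V = 126608.47 nm^3

126608.47


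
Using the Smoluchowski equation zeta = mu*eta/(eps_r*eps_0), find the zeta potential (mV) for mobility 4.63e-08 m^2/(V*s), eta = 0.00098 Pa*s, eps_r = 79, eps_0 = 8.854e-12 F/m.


Smoluchowski equation: zeta = mu * eta / (eps_r * eps_0)
zeta = 4.63e-08 * 0.00098 / (79 * 8.854e-12)
zeta = 0.064869 V = 64.87 mV

64.87


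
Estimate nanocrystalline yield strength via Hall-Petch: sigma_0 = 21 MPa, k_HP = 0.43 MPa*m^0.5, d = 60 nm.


d = 60 nm = 6e-08 m
sqrt(d) = 0.000244949
Hall-Petch contribution = k / sqrt(d) = 0.43 / 0.000244949 = 1755.5 MPa
sigma = sigma_0 + k/sqrt(d) = 21 + 1755.5 = 1776.5 MPa

1776.5


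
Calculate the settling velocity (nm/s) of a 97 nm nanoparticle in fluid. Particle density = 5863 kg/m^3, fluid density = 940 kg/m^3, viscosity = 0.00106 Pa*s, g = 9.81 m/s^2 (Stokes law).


Radius R = 97/2 nm = 4.85e-08 m
Density difference = 5863 - 940 = 4923 kg/m^3
v = 2 * R^2 * (rho_p - rho_f) * g / (9 * eta)
v = 2 * (4.85e-08)^2 * 4923 * 9.81 / (9 * 0.00106)
v = 2.38157e-08 m/s = 23.8157 nm/s

23.8157


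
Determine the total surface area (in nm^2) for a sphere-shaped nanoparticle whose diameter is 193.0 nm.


Radius r = 193.0/2 = 96.5 nm
Surface area SA = 4 * pi * r^2
SA = 4 * pi * (96.5)^2
SA = 117021.18 nm^2

117021.18


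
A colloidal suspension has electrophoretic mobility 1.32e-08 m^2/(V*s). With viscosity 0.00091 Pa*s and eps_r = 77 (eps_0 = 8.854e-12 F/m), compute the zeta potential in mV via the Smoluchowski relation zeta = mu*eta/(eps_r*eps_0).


Smoluchowski equation: zeta = mu * eta / (eps_r * eps_0)
zeta = 1.32e-08 * 0.00091 / (77 * 8.854e-12)
zeta = 0.017619 V = 17.62 mV

17.62


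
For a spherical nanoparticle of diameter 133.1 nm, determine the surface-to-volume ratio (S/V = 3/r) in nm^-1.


Radius r = 133.1/2 = 66.55 nm
S/V = 3 / r = 3 / 66.55
S/V = 0.0451 nm^-1

0.0451


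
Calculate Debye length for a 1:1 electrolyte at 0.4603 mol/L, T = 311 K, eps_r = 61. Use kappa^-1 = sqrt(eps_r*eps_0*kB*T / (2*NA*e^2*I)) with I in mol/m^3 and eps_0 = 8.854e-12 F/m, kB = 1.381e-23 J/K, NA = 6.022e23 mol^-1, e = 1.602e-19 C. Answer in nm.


Ionic strength I = 0.4603 * 1^2 * 1000 = 460.3 mol/m^3
kappa^-1 = sqrt(61 * 8.854e-12 * 1.381e-23 * 311 / (2 * 6.022e23 * (1.602e-19)^2 * 460.3))
kappa^-1 = 0.404 nm

0.404


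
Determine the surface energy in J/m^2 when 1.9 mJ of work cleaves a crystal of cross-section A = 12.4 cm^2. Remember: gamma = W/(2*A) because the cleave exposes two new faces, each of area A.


Convert: A = 12.4 cm^2 = 0.00124 m^2, W = 1.9 mJ = 0.0019 J
Cleaving exposes two faces of area A, so total new surface = 2*A and gamma = W / (2*A)
gamma = 0.0019 / (2 * 0.00124)
gamma = 0.766 J/m^2

0.766


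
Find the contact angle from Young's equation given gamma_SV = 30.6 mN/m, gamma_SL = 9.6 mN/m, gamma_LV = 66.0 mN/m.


cos(theta) = (gamma_SV - gamma_SL) / gamma_LV
cos(theta) = (30.6 - 9.6) / 66.0
cos(theta) = 0.318182
theta = arccos(0.318182) = 71.45 degrees

71.45


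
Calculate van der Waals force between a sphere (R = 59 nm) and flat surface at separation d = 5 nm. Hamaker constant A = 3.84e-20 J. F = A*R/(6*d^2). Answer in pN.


Convert to SI: R = 59 nm = 5.9e-08 m, d = 5 nm = 5e-09 m
F = A * R / (6 * d^2)
F = 3.84e-20 * 5.9e-08 / (6 * (5e-09)^2)
F = 1.5104e-11 N = 15.104 pN

15.104


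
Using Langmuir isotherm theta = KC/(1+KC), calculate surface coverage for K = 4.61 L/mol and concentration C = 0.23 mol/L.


Langmuir isotherm: theta = K*C / (1 + K*C)
K*C = 4.61 * 0.23 = 1.0603
theta = 1.0603 / (1 + 1.0603) = 1.0603 / 2.0603
theta = 0.5146

0.5146


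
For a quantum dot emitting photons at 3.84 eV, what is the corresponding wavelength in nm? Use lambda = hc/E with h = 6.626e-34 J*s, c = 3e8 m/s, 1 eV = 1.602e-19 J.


Convert energy: E = 3.84 eV = 3.84 * 1.602e-19 = 6.15168e-19 J
lambda = h*c / E = 6.626e-34 * 3e8 / 6.15168e-19
lambda = 3.23131e-07 m = 323.1 nm

323.1


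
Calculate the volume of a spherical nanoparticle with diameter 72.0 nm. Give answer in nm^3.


Radius r = 72.0/2 = 36 nm
Volume V = (4/3) * pi * r^3
V = (4/3) * pi * (36)^3
V = 195432.2 nm^3

195432.2


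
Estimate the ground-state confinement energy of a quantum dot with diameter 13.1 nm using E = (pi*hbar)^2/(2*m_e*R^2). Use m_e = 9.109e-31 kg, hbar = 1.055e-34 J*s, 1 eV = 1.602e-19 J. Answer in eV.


Radius R = 13.1/2 = 6.55 nm = 6.55e-09 m
E = (pi * 1.055e-34)^2 / (2 * 9.109e-31 * (6.55e-09)^2)
E(J) = 1.40547e-21
E = E(J) / 1.602e-19 = 0.0088 eV

0.0088


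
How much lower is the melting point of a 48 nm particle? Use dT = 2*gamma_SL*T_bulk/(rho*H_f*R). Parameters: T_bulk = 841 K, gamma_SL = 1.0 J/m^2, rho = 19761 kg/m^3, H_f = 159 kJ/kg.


Radius R = 48/2 = 24 nm = 2.4e-08 m
Convert H_f = 159 kJ/kg = 159000 J/kg
dT = 2 * gamma_SL * T_bulk / (rho * H_f * R)
dT = 2 * 1.0 * 841 / (19761 * 159000 * 2.4e-08)
dT = 22.3 K

22.3


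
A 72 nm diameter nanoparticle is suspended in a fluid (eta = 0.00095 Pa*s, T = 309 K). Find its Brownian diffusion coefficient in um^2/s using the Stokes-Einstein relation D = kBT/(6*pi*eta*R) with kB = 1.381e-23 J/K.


Radius R = 72/2 = 36 nm = 3.6e-08 m
D = kB*T / (6*pi*eta*R)
D = 1.381e-23 * 309 / (6 * pi * 0.00095 * 3.6e-08)
D = 6.6195e-12 m^2/s = 6.619 um^2/s

6.619


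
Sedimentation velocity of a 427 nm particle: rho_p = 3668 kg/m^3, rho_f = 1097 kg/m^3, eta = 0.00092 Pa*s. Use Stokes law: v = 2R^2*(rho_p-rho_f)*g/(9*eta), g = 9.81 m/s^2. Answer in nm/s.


Radius R = 427/2 nm = 2.135e-07 m
Density difference = 3668 - 1097 = 2571 kg/m^3
v = 2 * R^2 * (rho_p - rho_f) * g / (9 * eta)
v = 2 * (2.135e-07)^2 * 2571 * 9.81 / (9 * 0.00092)
v = 2.77694e-07 m/s = 277.694 nm/s

277.694


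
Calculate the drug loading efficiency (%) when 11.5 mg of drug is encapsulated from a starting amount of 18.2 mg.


Drug loading efficiency = (drug loaded / drug initial) * 100
DLE = 11.5 / 18.2 * 100
DLE = 0.6319 * 100
DLE = 63.19%

63.19


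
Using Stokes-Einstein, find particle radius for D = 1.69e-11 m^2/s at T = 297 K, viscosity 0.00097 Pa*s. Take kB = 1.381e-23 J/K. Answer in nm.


Stokes-Einstein: R = kB*T / (6*pi*eta*D)
R = 1.381e-23 * 297 / (6 * pi * 0.00097 * 1.69e-11)
R = 1.32737e-08 m = 13.27 nm

13.27


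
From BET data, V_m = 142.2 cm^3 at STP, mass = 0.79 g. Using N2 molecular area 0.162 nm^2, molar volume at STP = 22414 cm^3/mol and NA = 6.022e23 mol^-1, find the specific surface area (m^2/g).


Number of moles in monolayer = V_m / 22414 = 142.2 / 22414 = 0.00634425
Number of molecules = moles * NA = 0.00634425 * 6.022e23
SA = molecules * sigma / mass
SA = (142.2 / 22414) * 6.022e23 * 0.162e-18 / 0.79
SA = 783.4 m^2/g

783.4


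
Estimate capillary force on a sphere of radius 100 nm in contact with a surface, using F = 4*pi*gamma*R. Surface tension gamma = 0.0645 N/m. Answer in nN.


Convert radius: R = 100 nm = 1e-07 m
F = 4 * pi * gamma * R
F = 4 * pi * 0.0645 * 1e-07
F = 8.10531e-08 N = 81.0531 nN

81.0531


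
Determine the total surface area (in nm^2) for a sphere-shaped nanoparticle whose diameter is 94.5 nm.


Radius r = 94.5/2 = 47.25 nm
Surface area SA = 4 * pi * r^2
SA = 4 * pi * (47.25)^2
SA = 28055.21 nm^2

28055.21


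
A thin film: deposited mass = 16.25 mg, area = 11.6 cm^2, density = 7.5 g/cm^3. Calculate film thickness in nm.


Convert: m = 16.25 mg = 1.6250e-05 kg, A = 11.6 cm^2 = 1.1600e-03 m^2, rho = 7.5 g/cm^3 = 7500 kg/m^3
t = m / (A * rho)
t = 1.6250e-05 / (1.1600e-03 * 7500)
t = 1.8678e-06 m = 1867.8 nm

1867.8
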